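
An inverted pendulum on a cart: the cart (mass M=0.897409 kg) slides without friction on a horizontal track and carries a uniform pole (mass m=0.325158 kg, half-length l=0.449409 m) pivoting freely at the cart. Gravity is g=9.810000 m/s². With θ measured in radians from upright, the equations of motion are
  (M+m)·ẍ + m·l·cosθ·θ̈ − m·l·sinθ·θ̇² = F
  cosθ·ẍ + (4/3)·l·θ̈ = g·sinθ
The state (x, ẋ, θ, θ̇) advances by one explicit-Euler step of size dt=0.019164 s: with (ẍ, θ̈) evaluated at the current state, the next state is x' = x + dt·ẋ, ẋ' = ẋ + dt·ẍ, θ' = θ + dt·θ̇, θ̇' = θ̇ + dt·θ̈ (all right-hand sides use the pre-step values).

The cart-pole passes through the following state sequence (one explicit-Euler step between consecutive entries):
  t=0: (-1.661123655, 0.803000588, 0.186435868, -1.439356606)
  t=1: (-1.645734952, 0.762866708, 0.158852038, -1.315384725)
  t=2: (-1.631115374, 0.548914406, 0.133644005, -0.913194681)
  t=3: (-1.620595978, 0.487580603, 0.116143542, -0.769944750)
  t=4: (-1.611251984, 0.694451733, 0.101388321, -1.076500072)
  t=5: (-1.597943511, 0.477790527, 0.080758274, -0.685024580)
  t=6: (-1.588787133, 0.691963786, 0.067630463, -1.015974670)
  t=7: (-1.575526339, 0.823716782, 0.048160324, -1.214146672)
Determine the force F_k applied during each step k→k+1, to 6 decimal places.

F_0 = -1.687529 N
F_1 = -10.660919 N
F_2 = -2.846460 N
F_3 = 10.865510 N
F_4 = -10.869296 N
F_5 = 11.142318 N
F_6 = 6.887344 N

step 0→1:
  ẍ = (ẋ'−ẋ)/dt = (0.762866708−0.803000588)/0.019164 = -2.094233
  θ̈ = (θ̇'−θ̇)/dt = (-1.315384725−-1.439356606)/0.019164 = 6.468998
  sinθ=0.185358, cosθ=0.982671
  F = (M+m)·ẍ + m·l·cosθ·θ̈ − m·l·sinθ·θ̇² = -2.560340 + 0.928927 − 0.056116 = -1.687529
step 1→2:
  ẍ = (ẋ'−ẋ)/dt = (0.548914406−0.762866708)/0.019164 = -11.164282
  θ̈ = (θ̇'−θ̇)/dt = (-0.913194681−-1.315384725)/0.019164 = 20.986748
  sinθ=0.158185, cosθ=0.987410
  F = (M+m)·ẍ + m·l·cosθ·θ̈ − m·l·sinθ·θ̇² = -13.649083 + 3.028159 − 0.039995 = -10.660919
step 2→3:
  ẍ = (ẋ'−ẋ)/dt = (0.487580603−0.548914406)/0.019164 = -3.200470
  θ̈ = (θ̇'−θ̇)/dt = (-0.769944750−-0.913194681)/0.019164 = 7.474949
  sinθ=0.133247, cosθ=0.991083
  F = (M+m)·ẍ + m·l·cosθ·θ̈ − m·l·sinθ·θ̇² = -3.912789 + 1.082566 − 0.016237 = -2.846460
step 3→4:
  ẍ = (ẋ'−ẋ)/dt = (0.694451733−0.487580603)/0.019164 = 10.794778
  θ̈ = (θ̇'−θ̇)/dt = (-1.076500072−-0.769944750)/0.019164 = -15.996416
  sinθ=0.115883, cosθ=0.993263
  F = (M+m)·ẍ + m·l·cosθ·θ̈ − m·l·sinθ·θ̇² = 13.197340 + -2.321791 − 0.010039 = 10.865510
step 4→5:
  ẍ = (ẋ'−ẋ)/dt = (0.477790527−0.694451733)/0.019164 = -11.305636
  θ̈ = (θ̇'−θ̇)/dt = (-0.685024580−-1.076500072)/0.019164 = 20.427650
  sinθ=0.101215, cosθ=0.994865
  F = (M+m)·ẍ + m·l·cosθ·θ̈ − m·l·sinθ·θ̇² = -13.821897 + 2.969741 − 0.017140 = -10.869296
step 5→6:
  ẍ = (ẋ'−ẋ)/dt = (0.691963786−0.477790527)/0.019164 = 11.175812
  θ̈ = (θ̇'−θ̇)/dt = (-1.015974670−-0.685024580)/0.019164 = -17.269364
  sinθ=0.080671, cosθ=0.996741
  F = (M+m)·ẍ + m·l·cosθ·θ̈ − m·l·sinθ·θ̇² = 13.663179 + -2.515329 − 0.005532 = 11.142318
step 6→7:
  ẍ = (ẋ'−ẋ)/dt = (0.823716782−0.691963786)/0.019164 = 6.875026
  θ̈ = (θ̇'−θ̇)/dt = (-1.214146672−-1.015974670)/0.019164 = -10.340848
  sinθ=0.067579, cosθ=0.997714
  F = (M+m)·ẍ + m·l·cosθ·θ̈ − m·l·sinθ·θ̇² = 8.405180 + -1.507643 − 0.010193 = 6.887344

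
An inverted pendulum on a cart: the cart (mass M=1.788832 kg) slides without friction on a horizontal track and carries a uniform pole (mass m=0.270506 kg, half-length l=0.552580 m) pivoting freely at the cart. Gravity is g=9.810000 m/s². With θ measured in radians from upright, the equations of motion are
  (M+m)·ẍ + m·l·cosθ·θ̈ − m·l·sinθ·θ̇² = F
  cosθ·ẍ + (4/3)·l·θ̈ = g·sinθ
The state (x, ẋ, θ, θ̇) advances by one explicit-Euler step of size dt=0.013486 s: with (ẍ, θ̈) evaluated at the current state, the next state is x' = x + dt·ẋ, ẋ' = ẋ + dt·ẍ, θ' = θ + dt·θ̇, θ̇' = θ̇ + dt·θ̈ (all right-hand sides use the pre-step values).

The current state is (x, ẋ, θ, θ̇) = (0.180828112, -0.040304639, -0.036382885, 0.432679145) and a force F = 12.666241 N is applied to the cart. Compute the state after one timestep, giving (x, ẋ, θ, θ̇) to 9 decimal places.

sinθ=-0.036374859, cosθ=0.999338216
temp = (F + m·l·θ̇²·sinθ)/(M+m) = (12.666241 + -0.001017900)/2.059338 = 6.150142958
θ̈ = (g·sinθ − cosθ·temp)/(l·(4/3 − m·cos²θ/(M+m))) = -9.789341010
ẍ = temp − m·l·θ̈·cosθ/(M+m) = 6.860228033
Euler: x'=0.180828112+0.013486·-0.040304639=0.180284564, ẋ'=-0.040304639+0.013486·6.860228033=0.052212396
       θ'=-0.036382885+0.013486·0.432679145=-0.030547774, θ̇'=0.432679145+0.013486·-9.789341010=0.300660092

(0.180284564, 0.052212396, -0.030547774, 0.300660092)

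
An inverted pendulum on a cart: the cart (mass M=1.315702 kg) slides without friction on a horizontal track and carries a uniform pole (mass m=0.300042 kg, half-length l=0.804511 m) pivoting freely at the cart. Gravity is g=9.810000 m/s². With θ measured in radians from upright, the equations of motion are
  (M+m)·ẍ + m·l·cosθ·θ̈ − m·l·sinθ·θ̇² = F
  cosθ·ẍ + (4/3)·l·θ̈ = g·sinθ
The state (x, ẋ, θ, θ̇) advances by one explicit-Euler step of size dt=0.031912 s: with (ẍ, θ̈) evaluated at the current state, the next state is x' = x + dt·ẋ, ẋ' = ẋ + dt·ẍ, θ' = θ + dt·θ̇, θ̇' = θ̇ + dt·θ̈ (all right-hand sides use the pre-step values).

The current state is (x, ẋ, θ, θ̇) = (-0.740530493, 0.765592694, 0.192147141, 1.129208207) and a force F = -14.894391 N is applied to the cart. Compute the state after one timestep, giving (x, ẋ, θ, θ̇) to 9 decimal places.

(-0.716098899, 0.417724355, 0.228182433, 1.503270670)

sinθ=0.190966960, cosθ=0.981596465
temp = (F + m·l·θ̇²·sinθ)/(M+m) = (-14.894391 + 0.058778747)/1.615744 = -9.181907687
θ̈ = (g·sinθ − cosθ·temp)/(l·(4/3 − m·cos²θ/(M+m))) = 11.721686616
ẍ = temp − m·l·θ̈·cosθ/(M+m) = -10.900862966
Euler: x'=-0.740530493+0.031912·0.765592694=-0.716098899, ẋ'=0.765592694+0.031912·-10.900862966=0.417724355
       θ'=0.192147141+0.031912·1.129208207=0.228182433, θ̇'=1.129208207+0.031912·11.721686616=1.503270670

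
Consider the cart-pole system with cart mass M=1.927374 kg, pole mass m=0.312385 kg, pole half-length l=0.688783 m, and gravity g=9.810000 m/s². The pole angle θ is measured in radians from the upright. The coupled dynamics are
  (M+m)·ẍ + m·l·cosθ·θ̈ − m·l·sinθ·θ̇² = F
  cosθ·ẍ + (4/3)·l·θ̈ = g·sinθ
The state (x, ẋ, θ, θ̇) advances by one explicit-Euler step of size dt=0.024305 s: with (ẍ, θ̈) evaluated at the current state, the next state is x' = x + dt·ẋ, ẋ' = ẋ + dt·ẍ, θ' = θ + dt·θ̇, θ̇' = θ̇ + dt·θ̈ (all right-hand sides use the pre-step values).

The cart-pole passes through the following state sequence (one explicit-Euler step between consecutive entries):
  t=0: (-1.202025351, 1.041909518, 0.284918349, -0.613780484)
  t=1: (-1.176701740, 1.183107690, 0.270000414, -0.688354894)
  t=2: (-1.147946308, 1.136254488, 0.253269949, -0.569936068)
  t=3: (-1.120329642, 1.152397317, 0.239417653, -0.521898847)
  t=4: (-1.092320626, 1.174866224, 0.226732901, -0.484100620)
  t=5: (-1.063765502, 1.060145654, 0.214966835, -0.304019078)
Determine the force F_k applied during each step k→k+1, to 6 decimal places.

step 0→1:
  ẍ = (ẋ'−ẋ)/dt = (1.183107690−1.041909518)/0.024305 = 5.809429
  θ̈ = (θ̇'−θ̇)/dt = (-0.688354894−-0.613780484)/0.024305 = -3.068274
  sinθ=0.281079, cosθ=0.959685
  F = (M+m)·ẍ + m·l·cosθ·θ̈ − m·l·sinθ·θ̇² = 13.011721 + -0.633571 − 0.022784 = 12.355366
step 1→2:
  ẍ = (ẋ'−ẋ)/dt = (1.136254488−1.183107690)/0.024305 = -1.927719
  θ̈ = (θ̇'−θ̇)/dt = (-0.569936068−-0.688354894)/0.024305 = 4.872200
  sinθ=0.266732, cosθ=0.963771
  F = (M+m)·ẍ + m·l·cosθ·θ̈ − m·l·sinθ·θ̇² = -4.317625 + 1.010349 − 0.027194 = -3.334470
step 2→3:
  ẍ = (ẋ'−ẋ)/dt = (1.152397317−1.136254488)/0.024305 = 0.664177
  θ̈ = (θ̇'−θ̇)/dt = (-0.521898847−-0.569936068)/0.024305 = 1.976434
  sinθ=0.250571, cosθ=0.968098
  F = (M+m)·ẍ + m·l·cosθ·θ̈ − m·l·sinθ·θ̇² = 1.487597 + 0.411694 − 0.017513 = 1.881778
step 3→4:
  ẍ = (ẋ'−ẋ)/dt = (1.174866224−1.152397317)/0.024305 = 0.924456
  θ̈ = (θ̇'−θ̇)/dt = (-0.484100620−-0.521898847)/0.024305 = 1.555163
  sinθ=0.237137, cosθ=0.971476
  F = (M+m)·ẍ + m·l·cosθ·θ̈ − m·l·sinθ·θ̇² = 2.070559 + 0.325073 − 0.013898 = 2.381734
step 4→5:
  ẍ = (ẋ'−ẋ)/dt = (1.060145654−1.174866224)/0.024305 = -4.720040
  θ̈ = (θ̇'−θ̇)/dt = (-0.304019078−-0.484100620)/0.024305 = 7.409238
  sinθ=0.224795, cosθ=0.974406
  F = (M+m)·ẍ + m·l·cosθ·θ̈ − m·l·sinθ·θ̇² = -10.571752 + 1.553410 − 0.011335 = -9.029677

F_0 = 12.355366 N
F_1 = -3.334470 N
F_2 = 1.881778 N
F_3 = 2.381734 N
F_4 = -9.029677 N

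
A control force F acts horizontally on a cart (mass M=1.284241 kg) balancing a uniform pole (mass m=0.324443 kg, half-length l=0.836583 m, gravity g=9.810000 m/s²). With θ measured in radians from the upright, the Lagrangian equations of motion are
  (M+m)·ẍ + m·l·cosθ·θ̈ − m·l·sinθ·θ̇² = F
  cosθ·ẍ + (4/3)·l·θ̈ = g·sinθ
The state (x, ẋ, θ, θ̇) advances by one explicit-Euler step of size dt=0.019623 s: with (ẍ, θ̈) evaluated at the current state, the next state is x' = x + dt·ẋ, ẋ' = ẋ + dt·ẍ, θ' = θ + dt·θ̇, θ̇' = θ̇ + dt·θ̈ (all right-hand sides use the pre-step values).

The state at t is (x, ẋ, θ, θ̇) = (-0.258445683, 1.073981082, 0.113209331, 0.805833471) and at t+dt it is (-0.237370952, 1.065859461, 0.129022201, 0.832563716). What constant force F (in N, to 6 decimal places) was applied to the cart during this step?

ẍ = (ẋ'−ẋ)/dt = (1.065859461−1.073981082)/0.019623 = -0.413883
θ̈ = (θ̇'−θ̇)/dt = (0.832563716−0.805833471)/0.019623 = 1.362190
sinθ=0.112968, cosθ=0.993599
F = (M+m)·ẍ + m·l·cosθ·θ̈ − m·l·sinθ·θ̇² = -0.665807 + 0.367363 − 0.019911 = -0.318354

F = -0.318354 N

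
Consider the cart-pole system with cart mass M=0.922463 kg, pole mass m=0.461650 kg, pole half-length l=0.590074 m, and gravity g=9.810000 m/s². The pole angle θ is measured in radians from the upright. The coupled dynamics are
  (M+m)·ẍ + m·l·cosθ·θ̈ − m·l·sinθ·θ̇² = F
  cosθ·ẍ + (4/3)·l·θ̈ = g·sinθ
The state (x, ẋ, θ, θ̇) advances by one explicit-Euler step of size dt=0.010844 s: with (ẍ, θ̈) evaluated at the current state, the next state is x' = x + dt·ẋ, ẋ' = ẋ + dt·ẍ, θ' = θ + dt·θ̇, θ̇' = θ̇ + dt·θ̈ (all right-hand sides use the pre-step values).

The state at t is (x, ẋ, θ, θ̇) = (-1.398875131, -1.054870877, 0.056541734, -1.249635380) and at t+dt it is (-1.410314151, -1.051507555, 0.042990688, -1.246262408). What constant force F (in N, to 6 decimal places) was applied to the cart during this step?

ẍ = (ẋ'−ẋ)/dt = (-1.051507555−-1.054870877)/0.010844 = 0.310155
θ̈ = (θ̇'−θ̇)/dt = (-1.246262408−-1.249635380)/0.010844 = 0.311045
sinθ=0.056512, cosθ=0.998402
F = (M+m)·ẍ + m·l·cosθ·θ̈ − m·l·sinθ·θ̇² = 0.429290 + 0.084596 − 0.024039 = 0.489846

F = 0.489846 N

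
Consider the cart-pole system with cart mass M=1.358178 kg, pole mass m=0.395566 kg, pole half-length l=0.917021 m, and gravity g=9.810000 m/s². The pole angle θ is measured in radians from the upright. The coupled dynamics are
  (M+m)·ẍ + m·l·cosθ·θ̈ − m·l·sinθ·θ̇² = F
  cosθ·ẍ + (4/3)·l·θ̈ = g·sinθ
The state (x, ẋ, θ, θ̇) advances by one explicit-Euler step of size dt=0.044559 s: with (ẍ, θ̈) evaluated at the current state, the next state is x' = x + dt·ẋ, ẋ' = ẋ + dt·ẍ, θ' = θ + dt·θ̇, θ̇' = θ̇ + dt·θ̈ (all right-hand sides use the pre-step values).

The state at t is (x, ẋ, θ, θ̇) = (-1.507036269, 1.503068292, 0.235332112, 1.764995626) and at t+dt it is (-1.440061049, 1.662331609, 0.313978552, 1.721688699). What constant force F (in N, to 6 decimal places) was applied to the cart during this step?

ẍ = (ẋ'−ẋ)/dt = (1.662331609−1.503068292)/0.044559 = 3.574212
θ̈ = (θ̇'−θ̇)/dt = (1.721688699−1.764995626)/0.044559 = -0.971901
sinθ=0.233166, cosθ=0.972437
F = (M+m)·ẍ + m·l·cosθ·θ̈ − m·l·sinθ·θ̇² = 6.268253 + -0.342832 − 0.263482 = 5.661939

F = 5.661939 N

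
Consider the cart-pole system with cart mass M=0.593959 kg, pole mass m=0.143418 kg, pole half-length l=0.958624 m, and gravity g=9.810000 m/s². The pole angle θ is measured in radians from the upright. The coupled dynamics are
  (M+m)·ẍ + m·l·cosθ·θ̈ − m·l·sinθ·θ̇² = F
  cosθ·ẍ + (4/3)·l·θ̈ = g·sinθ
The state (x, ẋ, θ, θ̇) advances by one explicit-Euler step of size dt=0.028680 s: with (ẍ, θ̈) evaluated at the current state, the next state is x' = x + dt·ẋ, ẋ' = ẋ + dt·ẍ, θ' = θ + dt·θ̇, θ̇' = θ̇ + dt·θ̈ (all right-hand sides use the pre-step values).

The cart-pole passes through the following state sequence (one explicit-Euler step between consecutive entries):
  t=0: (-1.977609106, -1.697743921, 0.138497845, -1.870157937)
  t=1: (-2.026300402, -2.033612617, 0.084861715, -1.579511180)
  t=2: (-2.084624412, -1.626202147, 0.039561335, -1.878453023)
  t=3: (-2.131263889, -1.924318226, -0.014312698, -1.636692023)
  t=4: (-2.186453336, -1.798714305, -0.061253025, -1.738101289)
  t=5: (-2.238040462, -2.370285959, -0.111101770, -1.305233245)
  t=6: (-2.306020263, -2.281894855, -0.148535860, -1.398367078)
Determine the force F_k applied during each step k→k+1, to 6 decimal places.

step 0→1:
  ẍ = (ẋ'−ẋ)/dt = (-2.033612617−-1.697743921)/0.028680 = -11.710903
  θ̈ = (θ̇'−θ̇)/dt = (-1.579511180−-1.870157937)/0.028680 = 10.134127
  sinθ=0.138055, cosθ=0.990424
  F = (M+m)·ẍ + m·l·cosθ·θ̈ − m·l·sinθ·θ̇² = -8.635350 + 1.379938 − 0.066384 = -7.321796
step 1→2:
  ẍ = (ẋ'−ẋ)/dt = (-1.626202147−-2.033612617)/0.028680 = 14.205386
  θ̈ = (θ̇'−θ̇)/dt = (-1.878453023−-1.579511180)/0.028680 = -10.423356
  sinθ=0.084760, cosθ=0.996401
  F = (M+m)·ẍ + m·l·cosθ·θ̈ − m·l·sinθ·θ̇² = 10.474725 + -1.427887 − 0.029073 = 9.017765
step 2→3:
  ẍ = (ẋ'−ẋ)/dt = (-1.924318226−-1.626202147)/0.028680 = -10.394563
  θ̈ = (θ̇'−θ̇)/dt = (-1.636692023−-1.878453023)/0.028680 = 8.429602
  sinθ=0.039551, cosθ=0.999218
  F = (M+m)·ẍ + m·l·cosθ·θ̈ − m·l·sinθ·θ̇² = -7.664712 + 1.158028 − 0.019187 = -6.525871
step 3→4:
  ẍ = (ẋ'−ẋ)/dt = (-1.798714305−-1.924318226)/0.028680 = 4.379495
  θ̈ = (θ̇'−θ̇)/dt = (-1.738101289−-1.636692023)/0.028680 = -3.535888
  sinθ=-0.014312, cosθ=0.999898
  F = (M+m)·ẍ + m·l·cosθ·θ̈ − m·l·sinθ·θ̇² = 3.229339 + -0.486078 − -0.005271 = 2.748532
step 4→5:
  ẍ = (ẋ'−ẋ)/dt = (-2.370285959−-1.798714305)/0.028680 = -19.929277
  θ̈ = (θ̇'−θ̇)/dt = (-1.305233245−-1.738101289)/0.028680 = 15.093028
  sinθ=-0.061215, cosθ=0.998125
  F = (M+m)·ẍ + m·l·cosθ·θ̈ − m·l·sinθ·θ̇² = -14.695390 + 2.071157 − -0.025425 = -12.598808
step 5→6:
  ẍ = (ẋ'−ẋ)/dt = (-2.281894855−-2.370285959)/0.028680 = 3.081977
  θ̈ = (θ̇'−θ̇)/dt = (-1.398367078−-1.305233245)/0.028680 = -3.247344
  sinθ=-0.110873, cosθ=0.993835
  F = (M+m)·ẍ + m·l·cosθ·θ̈ − m·l·sinθ·θ̇² = 2.272579 + -0.443705 − -0.025969 = 1.854843

F_0 = -7.321796 N
F_1 = 9.017765 N
F_2 = -6.525871 N
F_3 = 2.748532 N
F_4 = -12.598808 N
F_5 = 1.854843 N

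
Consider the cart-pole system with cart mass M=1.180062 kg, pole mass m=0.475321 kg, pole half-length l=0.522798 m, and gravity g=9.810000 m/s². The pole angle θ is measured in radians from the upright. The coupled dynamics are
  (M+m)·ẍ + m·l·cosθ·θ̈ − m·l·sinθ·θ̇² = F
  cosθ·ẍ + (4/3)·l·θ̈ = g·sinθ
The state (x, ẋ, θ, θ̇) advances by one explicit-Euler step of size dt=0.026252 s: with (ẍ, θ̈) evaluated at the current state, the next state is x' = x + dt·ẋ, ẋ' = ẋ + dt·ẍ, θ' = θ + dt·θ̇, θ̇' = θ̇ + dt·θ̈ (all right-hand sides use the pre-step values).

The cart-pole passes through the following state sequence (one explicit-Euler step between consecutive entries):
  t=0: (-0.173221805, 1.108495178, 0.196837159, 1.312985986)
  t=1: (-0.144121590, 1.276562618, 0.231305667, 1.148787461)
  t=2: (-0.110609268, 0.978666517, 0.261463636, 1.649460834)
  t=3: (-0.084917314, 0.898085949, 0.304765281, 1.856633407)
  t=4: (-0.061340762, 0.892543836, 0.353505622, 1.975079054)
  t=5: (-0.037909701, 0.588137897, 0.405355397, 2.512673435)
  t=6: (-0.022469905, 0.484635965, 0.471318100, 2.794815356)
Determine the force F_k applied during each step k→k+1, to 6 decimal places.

F_0 = 8.989855 N
F_1 = -14.246666 N
F_2 = -3.361559 N
F_3 = 0.463011 N
F_4 = -14.756524 N
F_5 = -4.690970 N

step 0→1:
  ẍ = (ẋ'−ẋ)/dt = (1.276562618−1.108495178)/0.026252 = 6.402081
  θ̈ = (θ̇'−θ̇)/dt = (1.148787461−1.312985986)/0.026252 = -6.254705
  sinθ=0.195569, cosθ=0.980690
  F = (M+m)·ẍ + m·l·cosθ·θ̈ − m·l·sinθ·θ̇² = 10.597897 + -1.524262 − 0.083780 = 8.989855
step 1→2:
  ẍ = (ẋ'−ẋ)/dt = (0.978666517−1.276562618)/0.026252 = -11.347558
  θ̈ = (θ̇'−θ̇)/dt = (1.649460834−1.148787461)/0.026252 = 19.071818
  sinθ=0.229249, cosθ=0.973368
  F = (M+m)·ẍ + m·l·cosθ·θ̈ − m·l·sinθ·θ̇² = -18.784555 + 4.613070 − 0.075181 = -14.246666
step 2→3:
  ẍ = (ẋ'−ẋ)/dt = (0.898085949−0.978666517)/0.026252 = -3.069502
  θ̈ = (θ̇'−θ̇)/dt = (1.856633407−1.649460834)/0.026252 = 7.891687
  sinθ=0.258495, cosθ=0.966013
  F = (M+m)·ẍ + m·l·cosθ·θ̈ − m·l·sinθ·θ̇² = -5.081202 + 1.894408 − 0.174766 = -3.361559
step 3→4:
  ẍ = (ẋ'−ẋ)/dt = (0.892543836−0.898085949)/0.026252 = -0.211112
  θ̈ = (θ̇'−θ̇)/dt = (1.975079054−1.856633407)/0.026252 = 4.511871
  sinθ=0.300069, cosθ=0.953917
  F = (M+m)·ẍ + m·l·cosθ·θ̈ − m·l·sinθ·θ̇² = -0.349471 + 1.069519 − 0.257036 = 0.463011
step 4→5:
  ẍ = (ẋ'−ẋ)/dt = (0.588137897−0.892543836)/0.026252 = -11.595533
  θ̈ = (θ̇'−θ̇)/dt = (2.512673435−1.975079054)/0.026252 = 20.478226
  sinθ=0.346189, cosθ=0.938165
  F = (M+m)·ẍ + m·l·cosθ·θ̈ − m·l·sinθ·θ̇² = -19.195049 + 4.774110 − 0.335585 = -14.756524
step 5→6:
  ẍ = (ẋ'−ẋ)/dt = (0.484635965−0.588137897)/0.026252 = -3.942630
  θ̈ = (θ̇'−θ̇)/dt = (2.794815356−2.512673435)/0.026252 = 10.747445
  sinθ=0.394345, cosθ=0.918962
  F = (M+m)·ẍ + m·l·cosθ·θ̈ − m·l·sinθ·θ̇² = -6.526563 + 2.454278 − 0.618685 = -4.690970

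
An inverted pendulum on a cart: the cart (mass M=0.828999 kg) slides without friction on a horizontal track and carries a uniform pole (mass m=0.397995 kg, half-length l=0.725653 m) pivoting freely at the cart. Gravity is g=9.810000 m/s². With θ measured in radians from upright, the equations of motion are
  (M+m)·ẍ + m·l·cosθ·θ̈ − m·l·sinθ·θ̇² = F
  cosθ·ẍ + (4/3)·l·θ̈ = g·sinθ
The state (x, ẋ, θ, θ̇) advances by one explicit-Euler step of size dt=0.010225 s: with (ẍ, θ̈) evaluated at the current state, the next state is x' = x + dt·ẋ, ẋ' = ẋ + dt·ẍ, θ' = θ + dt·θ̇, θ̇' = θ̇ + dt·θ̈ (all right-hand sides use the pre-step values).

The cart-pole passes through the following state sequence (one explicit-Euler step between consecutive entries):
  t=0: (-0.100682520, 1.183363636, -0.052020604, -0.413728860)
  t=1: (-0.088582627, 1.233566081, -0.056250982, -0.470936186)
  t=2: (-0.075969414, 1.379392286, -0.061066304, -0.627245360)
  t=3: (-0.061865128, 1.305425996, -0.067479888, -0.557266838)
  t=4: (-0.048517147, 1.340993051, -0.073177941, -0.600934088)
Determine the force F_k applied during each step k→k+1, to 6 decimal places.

F_0 = 4.413193 N
F_1 = 13.094673 N
F_2 = -6.896110 N
F_3 = 3.043494 N

step 0→1:
  ẍ = (ẋ'−ẋ)/dt = (1.233566081−1.183363636)/0.010225 = 4.909775
  θ̈ = (θ̇'−θ̇)/dt = (-0.470936186−-0.413728860)/0.010225 = -5.594849
  sinθ=-0.051997, cosθ=0.998647
  F = (M+m)·ẍ + m·l·cosθ·θ̈ − m·l·sinθ·θ̇² = 6.024264 + -1.613641 − -0.002571 = 4.413193
step 1→2:
  ẍ = (ẋ'−ẋ)/dt = (1.379392286−1.233566081)/0.010225 = 14.261731
  θ̈ = (θ̇'−θ̇)/dt = (-0.627245360−-0.470936186)/0.010225 = -15.286961
  sinθ=-0.056221, cosθ=0.998418
  F = (M+m)·ẍ + m·l·cosθ·θ̈ − m·l·sinθ·θ̇² = 17.499059 + -4.407987 − -0.003601 = 13.094673
step 2→3:
  ẍ = (ẋ'−ẋ)/dt = (1.305425996−1.379392286)/0.010225 = -7.233867
  θ̈ = (θ̇'−θ̇)/dt = (-0.557266838−-0.627245360)/0.010225 = 6.843865
  sinθ=-0.061028, cosθ=0.998136
  F = (M+m)·ẍ + m·l·cosθ·θ̈ − m·l·sinθ·θ̇² = -8.875911 + 1.972867 − -0.006934 = -6.896110
step 3→4:
  ẍ = (ẋ'−ẋ)/dt = (1.340993051−1.305425996)/0.010225 = 3.478441
  θ̈ = (θ̇'−θ̇)/dt = (-0.600934088−-0.557266838)/0.010225 = -4.270636
  sinθ=-0.067429, cosθ=0.997724
  F = (M+m)·ẍ + m·l·cosθ·θ̈ − m·l·sinθ·θ̇² = 4.268026 + -1.230579 − -0.006048 = 3.043494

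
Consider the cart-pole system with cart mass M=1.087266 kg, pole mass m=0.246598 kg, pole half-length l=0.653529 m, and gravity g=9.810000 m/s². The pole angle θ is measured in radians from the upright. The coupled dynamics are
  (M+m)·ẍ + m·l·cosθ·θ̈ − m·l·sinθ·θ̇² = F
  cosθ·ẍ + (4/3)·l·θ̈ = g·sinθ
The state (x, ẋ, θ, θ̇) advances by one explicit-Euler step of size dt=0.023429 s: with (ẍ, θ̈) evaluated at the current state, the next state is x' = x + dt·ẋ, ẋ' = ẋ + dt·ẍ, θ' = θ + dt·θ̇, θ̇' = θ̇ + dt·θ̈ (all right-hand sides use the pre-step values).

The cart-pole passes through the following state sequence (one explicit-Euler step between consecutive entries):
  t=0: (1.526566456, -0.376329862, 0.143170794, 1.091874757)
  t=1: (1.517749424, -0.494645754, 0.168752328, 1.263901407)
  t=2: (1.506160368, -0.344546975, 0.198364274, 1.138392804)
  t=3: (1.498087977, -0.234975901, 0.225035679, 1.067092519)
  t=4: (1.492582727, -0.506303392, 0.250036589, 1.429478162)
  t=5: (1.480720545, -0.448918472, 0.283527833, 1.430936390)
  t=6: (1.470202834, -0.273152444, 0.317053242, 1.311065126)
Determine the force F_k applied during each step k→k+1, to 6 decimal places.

F_0 = -5.592198 N
F_1 = 7.651151 N
F_2 = 5.716133 N
F_3 = -13.058355 N
F_4 = 3.195282 N
F_5 = 9.122804 N

step 0→1:
  ẍ = (ẋ'−ẋ)/dt = (-0.494645754−-0.376329862)/0.023429 = -5.049976
  θ̈ = (θ̇'−θ̇)/dt = (1.263901407−1.091874757)/0.023429 = 7.342467
  sinθ=0.142682, cosθ=0.989769
  F = (M+m)·ẍ + m·l·cosθ·θ̈ − m·l·sinθ·θ̇² = -6.735981 + 1.171197 − 0.027414 = -5.592198
step 1→2:
  ẍ = (ẋ'−ẋ)/dt = (-0.344546975−-0.494645754)/0.023429 = 6.406538
  θ̈ = (θ̇'−θ̇)/dt = (1.138392804−1.263901407)/0.023429 = -5.356977
  sinθ=0.167953, cosθ=0.985795
  F = (M+m)·ẍ + m·l·cosθ·θ̈ − m·l·sinθ·θ̇² = 8.545450 + -0.851061 − 0.043238 = 7.651151
step 2→3:
  ẍ = (ẋ'−ẋ)/dt = (-0.234975901−-0.344546975)/0.023429 = 4.676729
  θ̈ = (θ̇'−θ̇)/dt = (1.067092519−1.138392804)/0.023429 = -3.043249
  sinθ=0.197066, cosθ=0.980390
  F = (M+m)·ẍ + m·l·cosθ·θ̈ − m·l·sinθ·θ̇² = 6.238120 + -0.480829 − 0.041158 = 5.716133
step 3→4:
  ẍ = (ẋ'−ẋ)/dt = (-0.506303392−-0.234975901)/0.023429 = -11.580840
  θ̈ = (θ̇'−θ̇)/dt = (1.429478162−1.067092519)/0.023429 = 15.467397
  sinθ=0.223141, cosθ=0.974786
  F = (M+m)·ẍ + m·l·cosθ·θ̈ − m·l·sinθ·θ̇² = -15.447265 + 2.429859 − 0.040949 = -13.058355
step 4→5:
  ẍ = (ẋ'−ẋ)/dt = (-0.448918472−-0.506303392)/0.023429 = 2.449312
  θ̈ = (θ̇'−θ̇)/dt = (1.430936390−1.429478162)/0.023429 = 0.062240
  sinθ=0.247439, cosθ=0.968903
  F = (M+m)·ẍ + m·l·cosθ·θ̈ − m·l·sinθ·θ̇² = 3.267048 + 0.009719 − 0.081485 = 3.195282
step 5→6:
  ẍ = (ẋ'−ẋ)/dt = (-0.273152444−-0.448918472)/0.023429 = 7.502071
  θ̈ = (θ̇'−θ̇)/dt = (1.311065126−1.430936390)/0.023429 = -5.116363
  sinθ=0.279744, cosθ=0.960075
  F = (M+m)·ẍ + m·l·cosθ·θ̈ − m·l·sinθ·θ̇² = 10.006743 + -0.791627 − 0.092312 = 9.122804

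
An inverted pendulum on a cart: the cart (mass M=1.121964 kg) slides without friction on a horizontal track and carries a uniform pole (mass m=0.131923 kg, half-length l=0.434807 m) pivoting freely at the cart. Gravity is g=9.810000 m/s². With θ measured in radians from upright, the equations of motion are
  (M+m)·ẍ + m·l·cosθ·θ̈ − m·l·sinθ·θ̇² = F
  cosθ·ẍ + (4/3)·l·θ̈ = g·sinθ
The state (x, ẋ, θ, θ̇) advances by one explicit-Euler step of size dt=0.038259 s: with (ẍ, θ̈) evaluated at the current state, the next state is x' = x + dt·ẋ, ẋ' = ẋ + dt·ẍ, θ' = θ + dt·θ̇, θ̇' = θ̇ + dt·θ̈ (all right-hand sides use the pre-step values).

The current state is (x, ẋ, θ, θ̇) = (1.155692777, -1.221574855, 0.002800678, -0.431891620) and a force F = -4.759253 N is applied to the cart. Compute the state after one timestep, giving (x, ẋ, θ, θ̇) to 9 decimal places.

(1.108956545, -1.379320058, -0.013723063, -0.157984342)

sinθ=0.002800674, cosθ=0.999996078
temp = (F + m·l·θ̇²·sinθ)/(M+m) = (-4.759253 + 0.000029966)/1.253887 = -3.795575705
θ̈ = (g·sinθ − cosθ·temp)/(l·(4/3 − m·cos²θ/(M+m))) = 7.159290062
ẍ = temp − m·l·θ̈·cosθ/(M+m) = -4.123087467
Euler: x'=1.155692777+0.038259·-1.221574855=1.108956545, ẋ'=-1.221574855+0.038259·-4.123087467=-1.379320058
       θ'=0.002800678+0.038259·-0.431891620=-0.013723063, θ̇'=-0.431891620+0.038259·7.159290062=-0.157984342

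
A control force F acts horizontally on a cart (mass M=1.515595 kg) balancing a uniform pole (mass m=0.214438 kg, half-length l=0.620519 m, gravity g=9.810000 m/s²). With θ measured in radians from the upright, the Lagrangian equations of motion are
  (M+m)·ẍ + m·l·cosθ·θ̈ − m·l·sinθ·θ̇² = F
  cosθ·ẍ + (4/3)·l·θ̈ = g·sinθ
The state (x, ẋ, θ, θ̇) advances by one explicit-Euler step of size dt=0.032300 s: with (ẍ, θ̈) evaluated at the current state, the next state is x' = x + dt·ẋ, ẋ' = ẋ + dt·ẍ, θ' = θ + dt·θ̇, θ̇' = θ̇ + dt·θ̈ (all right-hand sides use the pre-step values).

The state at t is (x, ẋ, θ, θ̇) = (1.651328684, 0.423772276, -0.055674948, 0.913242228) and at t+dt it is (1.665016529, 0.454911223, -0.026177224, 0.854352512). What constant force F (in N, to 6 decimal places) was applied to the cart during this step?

ẍ = (ẋ'−ẋ)/dt = (0.454911223−0.423772276)/0.032300 = 0.964054
θ̈ = (θ̇'−θ̇)/dt = (0.854352512−0.913242228)/0.032300 = -1.823211
sinθ=-0.055646, cosθ=0.998451
F = (M+m)·ẍ + m·l·cosθ·θ̈ − m·l·sinθ·θ̇² = 1.667845 + -0.242226 − -0.006175 = 1.431795

F = 1.431795 N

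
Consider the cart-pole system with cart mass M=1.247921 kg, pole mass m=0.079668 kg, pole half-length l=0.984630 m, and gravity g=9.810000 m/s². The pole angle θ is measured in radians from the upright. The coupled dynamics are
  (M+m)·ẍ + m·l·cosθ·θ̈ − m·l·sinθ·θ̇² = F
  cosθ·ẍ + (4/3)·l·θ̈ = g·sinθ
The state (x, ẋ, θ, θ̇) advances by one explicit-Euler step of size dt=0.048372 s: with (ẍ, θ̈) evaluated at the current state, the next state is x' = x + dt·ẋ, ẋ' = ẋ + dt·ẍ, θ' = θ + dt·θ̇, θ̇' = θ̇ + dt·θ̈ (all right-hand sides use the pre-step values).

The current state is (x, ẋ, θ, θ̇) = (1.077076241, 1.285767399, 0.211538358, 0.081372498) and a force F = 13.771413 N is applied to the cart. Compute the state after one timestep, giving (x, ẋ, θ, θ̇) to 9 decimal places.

(1.139271382, 1.805523414, 0.215474508, -0.229812410)

sinθ=0.209964214, cosθ=0.977709072
temp = (F + m·l·θ̇²·sinθ)/(M+m) = (13.771413 + 0.000109058)/1.327589 = 10.373332453
θ̈ = (g·sinθ − cosθ·temp)/(l·(4/3 − m·cos²θ/(M+m))) = -6.433161916
ẍ = temp − m·l·θ̈·cosθ/(M+m) = 10.744976739
Euler: x'=1.077076241+0.048372·1.285767399=1.139271382, ẋ'=1.285767399+0.048372·10.744976739=1.805523414
       θ'=0.211538358+0.048372·0.081372498=0.215474508, θ̇'=0.081372498+0.048372·-6.433161916=-0.229812410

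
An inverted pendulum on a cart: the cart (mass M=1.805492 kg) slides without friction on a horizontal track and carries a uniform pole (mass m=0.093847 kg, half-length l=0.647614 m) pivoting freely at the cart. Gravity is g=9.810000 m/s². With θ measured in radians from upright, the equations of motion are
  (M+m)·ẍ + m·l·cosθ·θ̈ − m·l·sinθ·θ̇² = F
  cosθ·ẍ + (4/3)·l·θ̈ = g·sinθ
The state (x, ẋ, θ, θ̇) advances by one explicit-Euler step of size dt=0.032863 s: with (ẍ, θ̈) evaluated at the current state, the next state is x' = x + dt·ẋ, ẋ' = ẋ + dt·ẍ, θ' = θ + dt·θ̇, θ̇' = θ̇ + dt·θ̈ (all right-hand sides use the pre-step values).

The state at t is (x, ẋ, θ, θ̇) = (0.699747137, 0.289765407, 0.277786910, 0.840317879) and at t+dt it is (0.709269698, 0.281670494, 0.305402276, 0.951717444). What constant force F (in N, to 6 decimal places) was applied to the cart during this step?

ẍ = (ẋ'−ẋ)/dt = (0.281670494−0.289765407)/0.032863 = -0.246323
θ̈ = (θ̇'−θ̇)/dt = (0.951717444−0.840317879)/0.032863 = 3.389817
sinθ=0.274228, cosθ=0.961665
F = (M+m)·ẍ + m·l·cosθ·θ̈ − m·l·sinθ·θ̇² = -0.467851 + 0.198124 − 0.011769 = -0.281496

F = -0.281496 N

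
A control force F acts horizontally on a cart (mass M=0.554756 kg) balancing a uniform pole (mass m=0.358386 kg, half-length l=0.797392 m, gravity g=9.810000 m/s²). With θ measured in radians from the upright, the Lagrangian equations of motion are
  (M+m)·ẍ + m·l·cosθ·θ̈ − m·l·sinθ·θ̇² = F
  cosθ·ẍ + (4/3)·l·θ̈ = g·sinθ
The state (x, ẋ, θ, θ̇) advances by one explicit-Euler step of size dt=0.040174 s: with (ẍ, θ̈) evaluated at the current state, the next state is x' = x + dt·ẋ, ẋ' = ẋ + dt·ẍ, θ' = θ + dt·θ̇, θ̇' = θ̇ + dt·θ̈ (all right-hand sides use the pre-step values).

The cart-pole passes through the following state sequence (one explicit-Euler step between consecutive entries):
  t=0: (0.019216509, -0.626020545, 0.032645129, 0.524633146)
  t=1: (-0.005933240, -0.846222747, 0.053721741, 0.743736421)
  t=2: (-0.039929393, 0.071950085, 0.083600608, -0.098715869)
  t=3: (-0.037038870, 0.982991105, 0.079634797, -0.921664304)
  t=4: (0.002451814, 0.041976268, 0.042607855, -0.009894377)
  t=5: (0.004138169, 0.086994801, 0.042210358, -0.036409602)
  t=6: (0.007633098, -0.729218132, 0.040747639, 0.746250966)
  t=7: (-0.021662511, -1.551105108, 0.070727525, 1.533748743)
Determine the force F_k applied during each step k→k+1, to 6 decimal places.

step 0→1:
  ẍ = (ẋ'−ẋ)/dt = (-0.846222747−-0.626020545)/0.040174 = -5.481212
  θ̈ = (θ̇'−θ̇)/dt = (0.743736421−0.524633146)/0.040174 = 5.453858
  sinθ=0.032639, cosθ=0.999467
  F = (M+m)·ẍ + m·l·cosθ·θ̈ − m·l·sinθ·θ̇² = -5.005125 + 1.557741 − 0.002567 = -3.449951
step 1→2:
  ẍ = (ẋ'−ẋ)/dt = (0.071950085−-0.846222747)/0.040174 = 22.854902
  θ̈ = (θ̇'−θ̇)/dt = (-0.098715869−0.743736421)/0.040174 = -20.970087
  sinθ=0.053696, cosθ=0.998557
  F = (M+m)·ẍ + m·l·cosθ·θ̈ − m·l·sinθ·θ̇² = 20.869771 + -5.984063 − 0.008488 = 14.877220
step 2→3:
  ẍ = (ẋ'−ẋ)/dt = (0.982991105−0.071950085)/0.040174 = 22.677379
  θ̈ = (θ̇'−θ̇)/dt = (-0.921664304−-0.098715869)/0.040174 = -20.484603
  sinθ=0.083503, cosθ=0.996508
  F = (M+m)·ẍ + m·l·cosθ·θ̈ − m·l·sinθ·θ̇² = 20.707667 + -5.833525 − 0.000233 = 14.873910
step 3→4:
  ẍ = (ẋ'−ẋ)/dt = (0.041976268−0.982991105)/0.040174 = -23.423479
  θ̈ = (θ̇'−θ̇)/dt = (-0.009894377−-0.921664304)/0.040174 = 22.695523
  sinθ=0.079551, cosθ=0.996831
  F = (M+m)·ẍ + m·l·cosθ·θ̈ − m·l·sinθ·θ̇² = -21.388962 + 6.465239 − 0.019311 = -14.943035
step 4→5:
  ẍ = (ẋ'−ẋ)/dt = (0.086994801−0.041976268)/0.040174 = 1.120589
  θ̈ = (θ̇'−θ̇)/dt = (-0.036409602−-0.009894377)/0.040174 = -0.660010
  sinθ=0.042595, cosθ=0.999092
  F = (M+m)·ẍ + m·l·cosθ·θ̈ − m·l·sinθ·θ̇² = 1.023257 + -0.188442 − 0.000001 = 0.834813
step 5→6:
  ẍ = (ẋ'−ẋ)/dt = (-0.729218132−0.086994801)/0.040174 = -20.316945
  θ̈ = (θ̇'−θ̇)/dt = (0.746250966−-0.036409602)/0.040174 = 19.481769
  sinθ=0.042198, cosθ=0.999109
  F = (M+m)·ẍ + m·l·cosθ·θ̈ − m·l·sinθ·θ̇² = -18.552255 + 5.562426 − 0.000016 = -12.989845
step 6→7:
  ẍ = (ẋ'−ẋ)/dt = (-1.551105108−-0.729218132)/0.040174 = -20.458181
  θ̈ = (θ̇'−θ̇)/dt = (1.533748743−0.746250966)/0.040174 = 19.602175
  sinθ=0.040736, cosθ=0.999170
  F = (M+m)·ẍ + m·l·cosθ·θ̈ − m·l·sinθ·θ̇² = -18.681225 + 5.597145 − 0.006483 = -13.090563

F_0 = -3.449951 N
F_1 = 14.877220 N
F_2 = 14.873910 N
F_3 = -14.943035 N
F_4 = 0.834813 N
F_5 = -12.989845 N
F_6 = -13.090563 N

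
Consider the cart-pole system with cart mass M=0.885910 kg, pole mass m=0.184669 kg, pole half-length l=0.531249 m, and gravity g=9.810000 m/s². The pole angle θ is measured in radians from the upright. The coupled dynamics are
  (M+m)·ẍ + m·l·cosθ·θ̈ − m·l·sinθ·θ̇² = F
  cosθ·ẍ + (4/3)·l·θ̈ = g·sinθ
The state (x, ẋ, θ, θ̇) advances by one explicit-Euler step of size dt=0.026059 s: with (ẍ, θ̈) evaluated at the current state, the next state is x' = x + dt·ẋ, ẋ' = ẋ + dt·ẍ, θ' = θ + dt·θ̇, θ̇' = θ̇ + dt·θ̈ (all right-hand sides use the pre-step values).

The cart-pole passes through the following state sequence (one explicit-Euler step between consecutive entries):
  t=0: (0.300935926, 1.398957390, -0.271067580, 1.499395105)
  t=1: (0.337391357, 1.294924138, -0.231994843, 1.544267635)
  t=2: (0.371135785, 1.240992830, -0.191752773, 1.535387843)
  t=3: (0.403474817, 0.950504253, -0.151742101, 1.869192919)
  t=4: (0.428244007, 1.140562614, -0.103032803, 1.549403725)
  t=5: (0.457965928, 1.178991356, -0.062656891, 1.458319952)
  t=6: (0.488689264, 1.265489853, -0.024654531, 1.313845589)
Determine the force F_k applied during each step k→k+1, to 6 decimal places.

step 0→1:
  ẍ = (ẋ'−ẋ)/dt = (1.294924138−1.398957390)/0.026059 = -3.992220
  θ̈ = (θ̇'−θ̇)/dt = (1.544267635−1.499395105)/0.026059 = 1.721959
  sinθ=-0.267760, cosθ=0.963486
  F = (M+m)·ẍ + m·l·cosθ·θ̈ − m·l·sinθ·θ̇² = -4.273987 + 0.162765 − -0.059057 = -4.052165
step 1→2:
  ẍ = (ẋ'−ẋ)/dt = (1.240992830−1.294924138)/0.026059 = -2.069585
  θ̈ = (θ̇'−θ̇)/dt = (1.535387843−1.544267635)/0.026059 = -0.340757
  sinθ=-0.229919, cosθ=0.973210
  F = (M+m)·ẍ + m·l·cosθ·θ̈ − m·l·sinθ·θ̇² = -2.215654 + -0.032534 − -0.053791 = -2.194397
step 2→3:
  ẍ = (ẋ'−ẋ)/dt = (0.950504253−1.240992830)/0.026059 = -11.147342
  θ̈ = (θ̇'−θ̇)/dt = (1.869192919−1.535387843)/0.026059 = 12.809589
  sinθ=-0.190580, cosθ=0.981672
  F = (M+m)·ẍ + m·l·cosθ·θ̈ − m·l·sinθ·θ̇² = -11.934110 + 1.233655 − -0.044076 = -10.656379
step 3→4:
  ẍ = (ẋ'−ẋ)/dt = (1.140562614−0.950504253)/0.026059 = 7.293387
  θ̈ = (θ̇'−θ̇)/dt = (1.549403725−1.869192919)/0.026059 = -12.271737
  sinθ=-0.151160, cosθ=0.988509
  F = (M+m)·ẍ + m·l·cosθ·θ̈ − m·l·sinθ·θ̇² = 7.808147 + -1.190088 − -0.051813 = 6.669872
step 4→5:
  ẍ = (ẋ'−ẋ)/dt = (1.178991356−1.140562614)/0.026059 = 1.474682
  θ̈ = (θ̇'−θ̇)/dt = (1.458319952−1.549403725)/0.026059 = -3.495290
  sinθ=-0.102851, cosθ=0.994697
  F = (M+m)·ẍ + m·l·cosθ·θ̈ − m·l·sinθ·θ̇² = 1.578764 + -0.341088 − -0.024223 = 1.261899
step 5→6:
  ẍ = (ẋ'−ẋ)/dt = (1.265489853−1.178991356)/0.026059 = 3.319333
  θ̈ = (θ̇'−θ̇)/dt = (1.313845589−1.458319952)/0.026059 = -5.544125
  sinθ=-0.062616, cosθ=0.998038
  F = (M+m)·ẍ + m·l·cosθ·θ̈ − m·l·sinθ·θ̇² = 3.553608 + -0.542840 − -0.013064 = 3.023832

F_0 = -4.052165 N
F_1 = -2.194397 N
F_2 = -10.656379 N
F_3 = 6.669872 N
F_4 = 1.261899 N
F_5 = 3.023832 N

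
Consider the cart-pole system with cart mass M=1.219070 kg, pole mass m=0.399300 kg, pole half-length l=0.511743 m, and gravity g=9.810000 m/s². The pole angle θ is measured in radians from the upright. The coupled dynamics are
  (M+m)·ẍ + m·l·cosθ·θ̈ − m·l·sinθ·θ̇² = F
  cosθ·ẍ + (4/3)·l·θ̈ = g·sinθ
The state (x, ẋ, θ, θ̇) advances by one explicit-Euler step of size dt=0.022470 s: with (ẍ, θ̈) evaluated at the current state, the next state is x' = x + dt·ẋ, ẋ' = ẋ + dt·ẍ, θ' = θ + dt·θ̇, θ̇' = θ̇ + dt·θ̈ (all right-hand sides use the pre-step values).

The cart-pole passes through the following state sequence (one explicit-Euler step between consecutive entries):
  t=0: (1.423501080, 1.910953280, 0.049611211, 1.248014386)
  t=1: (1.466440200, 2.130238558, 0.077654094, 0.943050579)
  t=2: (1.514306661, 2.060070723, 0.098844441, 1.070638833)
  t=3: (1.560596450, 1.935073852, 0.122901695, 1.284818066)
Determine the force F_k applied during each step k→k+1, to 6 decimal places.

F_0 = 13.008044 N
F_1 = -3.911064 N
F_2 = -7.087629 N

step 0→1:
  ẍ = (ẋ'−ẋ)/dt = (2.130238558−1.910953280)/0.022470 = 9.759024
  θ̈ = (θ̇'−θ̇)/dt = (0.943050579−1.248014386)/0.022470 = -13.572043
  sinθ=0.049591, cosθ=0.998770
  F = (M+m)·ẍ + m·l·cosθ·θ̈ − m·l·sinθ·θ̇² = 15.793712 + -2.769885 − 0.015783 = 13.008044
step 1→2:
  ẍ = (ẋ'−ẋ)/dt = (2.060070723−2.130238558)/0.022470 = -3.122734
  θ̈ = (θ̇'−θ̇)/dt = (1.070638833−0.943050579)/0.022470 = 5.678160
  sinθ=0.077576, cosθ=0.996986
  F = (M+m)·ẍ + m·l·cosθ·θ̈ − m·l·sinθ·θ̇² = -5.053739 + 1.156773 − 0.014098 = -3.911064
step 2→3:
  ẍ = (ẋ'−ẋ)/dt = (1.935073852−2.060070723)/0.022470 = -5.562834
  θ̈ = (θ̇'−θ̇)/dt = (1.284818066−1.070638833)/0.022470 = 9.531786
  sinθ=0.098684, cosθ=0.995119
  F = (M+m)·ẍ + m·l·cosθ·θ̈ − m·l·sinθ·θ̇² = -9.002723 + 1.938208 − 0.023114 = -7.087629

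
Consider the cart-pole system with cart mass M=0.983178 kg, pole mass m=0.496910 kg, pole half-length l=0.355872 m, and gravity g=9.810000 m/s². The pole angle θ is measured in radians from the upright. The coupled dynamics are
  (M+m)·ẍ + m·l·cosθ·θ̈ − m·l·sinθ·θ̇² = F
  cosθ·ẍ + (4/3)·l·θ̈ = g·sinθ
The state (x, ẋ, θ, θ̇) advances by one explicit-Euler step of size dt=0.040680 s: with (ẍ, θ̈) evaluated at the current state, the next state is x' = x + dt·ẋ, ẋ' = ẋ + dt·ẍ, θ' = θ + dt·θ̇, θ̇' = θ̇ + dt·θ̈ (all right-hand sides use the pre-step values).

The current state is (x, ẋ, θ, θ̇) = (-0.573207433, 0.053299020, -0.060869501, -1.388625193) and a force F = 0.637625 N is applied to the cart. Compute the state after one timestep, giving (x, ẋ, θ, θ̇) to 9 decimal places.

sinθ=-0.060831920, cosθ=0.998148024
temp = (F + m·l·θ̇²·sinθ)/(M+m) = (0.637625 + -0.020743076)/1.480088 = 0.416787329
θ̈ = (g·sinθ − cosθ·temp)/(l·(4/3 − m·cos²θ/(M+m))) = -2.849190191
ẍ = temp − m·l·θ̈·cosθ/(M+m) = 0.756569361
Euler: x'=-0.573207433+0.040680·0.053299020=-0.571039229, ẋ'=0.053299020+0.040680·0.756569361=0.084076262
       θ'=-0.060869501+0.040680·-1.388625193=-0.117358774, θ̇'=-1.388625193+0.040680·-2.849190191=-1.504530250

(-0.571039229, 0.084076262, -0.117358774, -1.504530250)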